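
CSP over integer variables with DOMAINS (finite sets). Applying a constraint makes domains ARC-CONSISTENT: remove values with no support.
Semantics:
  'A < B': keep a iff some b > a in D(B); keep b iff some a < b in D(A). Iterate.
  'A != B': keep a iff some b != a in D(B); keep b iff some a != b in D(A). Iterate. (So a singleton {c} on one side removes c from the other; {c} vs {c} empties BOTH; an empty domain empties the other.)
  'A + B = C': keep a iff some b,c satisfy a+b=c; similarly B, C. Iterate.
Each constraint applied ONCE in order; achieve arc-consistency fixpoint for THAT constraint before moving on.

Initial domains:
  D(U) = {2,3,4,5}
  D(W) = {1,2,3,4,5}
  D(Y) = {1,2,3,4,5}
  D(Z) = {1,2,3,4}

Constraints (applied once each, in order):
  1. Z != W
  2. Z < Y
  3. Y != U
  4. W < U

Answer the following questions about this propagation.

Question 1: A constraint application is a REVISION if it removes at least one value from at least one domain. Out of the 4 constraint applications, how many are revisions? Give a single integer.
Constraint 1 (Z != W) on D(Z)={1,2,3,4} D(W)={1,2,3,4,5}: no change => not a revision
Constraint 2 (Z < Y) on D(Z)={1,2,3,4} D(Y)={1,2,3,4,5}: Y {1,2,3,4,5}->{2,3,4,5} => REVISION
Constraint 3 (Y != U) on D(Y)={2,3,4,5} D(U)={2,3,4,5}: no change => not a revision
Constraint 4 (W < U) on D(W)={1,2,3,4,5} D(U)={2,3,4,5}: W {1,2,3,4,5}->{1,2,3,4} => REVISION
Total revisions = 2

Answer: 2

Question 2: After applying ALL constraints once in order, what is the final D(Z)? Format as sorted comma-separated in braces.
Answer: {1,2,3,4}

Derivation:
Constraint 1 (Z != W) on D(Z)={1,2,3,4} D(W)={1,2,3,4,5}: no change
Constraint 2 (Z < Y) on D(Z)={1,2,3,4} D(Y)={1,2,3,4,5}: Y {1,2,3,4,5}->{2,3,4,5}
Constraint 3 (Y != U) on D(Y)={2,3,4,5} D(U)={2,3,4,5}: no change
Constraint 4 (W < U) on D(W)={1,2,3,4,5} D(U)={2,3,4,5}: W {1,2,3,4,5}->{1,2,3,4}
So after all 4 constraints: D(Z) = {1,2,3,4}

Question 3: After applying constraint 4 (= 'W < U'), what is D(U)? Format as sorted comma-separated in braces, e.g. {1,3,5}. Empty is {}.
Constraint 1 (Z != W) on D(Z)={1,2,3,4} D(W)={1,2,3,4,5}: no change
Constraint 2 (Z < Y) on D(Z)={1,2,3,4} D(Y)={1,2,3,4,5}: Y {1,2,3,4,5}->{2,3,4,5}
Constraint 3 (Y != U) on D(Y)={2,3,4,5} D(U)={2,3,4,5}: no change
Constraint 4 (W < U) on D(W)={1,2,3,4,5} D(U)={2,3,4,5}: W {1,2,3,4,5}->{1,2,3,4}
So after constraint 4: D(U) = {2,3,4,5}

Answer: {2,3,4,5}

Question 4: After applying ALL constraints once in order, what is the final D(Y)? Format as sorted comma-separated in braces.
Constraint 1 (Z != W) on D(Z)={1,2,3,4} D(W)={1,2,3,4,5}: no change
Constraint 2 (Z < Y) on D(Z)={1,2,3,4} D(Y)={1,2,3,4,5}: Y {1,2,3,4,5}->{2,3,4,5}
Constraint 3 (Y != U) on D(Y)={2,3,4,5} D(U)={2,3,4,5}: no change
Constraint 4 (W < U) on D(W)={1,2,3,4,5} D(U)={2,3,4,5}: W {1,2,3,4,5}->{1,2,3,4}
So after all 4 constraints: D(Y) = {2,3,4,5}

Answer: {2,3,4,5}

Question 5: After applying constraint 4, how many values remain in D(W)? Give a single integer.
Constraint 1 (Z != W) on D(Z)={1,2,3,4} D(W)={1,2,3,4,5}: no change
Constraint 2 (Z < Y) on D(Z)={1,2,3,4} D(Y)={1,2,3,4,5}: Y {1,2,3,4,5}->{2,3,4,5}
Constraint 3 (Y != U) on D(Y)={2,3,4,5} D(U)={2,3,4,5}: no change
Constraint 4 (W < U) on D(W)={1,2,3,4,5} D(U)={2,3,4,5}: W {1,2,3,4,5}->{1,2,3,4}
So after constraint 4: D(W)={1,2,3,4}, size = 4

Answer: 4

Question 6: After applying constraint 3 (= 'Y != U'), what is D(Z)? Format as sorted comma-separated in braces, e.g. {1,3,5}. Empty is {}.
Answer: {1,2,3,4}

Derivation:
Constraint 1 (Z != W) on D(Z)={1,2,3,4} D(W)={1,2,3,4,5}: no change
Constraint 2 (Z < Y) on D(Z)={1,2,3,4} D(Y)={1,2,3,4,5}: Y {1,2,3,4,5}->{2,3,4,5}
Constraint 3 (Y != U) on D(Y)={2,3,4,5} D(U)={2,3,4,5}: no change
So after constraint 3: D(Z) = {1,2,3,4}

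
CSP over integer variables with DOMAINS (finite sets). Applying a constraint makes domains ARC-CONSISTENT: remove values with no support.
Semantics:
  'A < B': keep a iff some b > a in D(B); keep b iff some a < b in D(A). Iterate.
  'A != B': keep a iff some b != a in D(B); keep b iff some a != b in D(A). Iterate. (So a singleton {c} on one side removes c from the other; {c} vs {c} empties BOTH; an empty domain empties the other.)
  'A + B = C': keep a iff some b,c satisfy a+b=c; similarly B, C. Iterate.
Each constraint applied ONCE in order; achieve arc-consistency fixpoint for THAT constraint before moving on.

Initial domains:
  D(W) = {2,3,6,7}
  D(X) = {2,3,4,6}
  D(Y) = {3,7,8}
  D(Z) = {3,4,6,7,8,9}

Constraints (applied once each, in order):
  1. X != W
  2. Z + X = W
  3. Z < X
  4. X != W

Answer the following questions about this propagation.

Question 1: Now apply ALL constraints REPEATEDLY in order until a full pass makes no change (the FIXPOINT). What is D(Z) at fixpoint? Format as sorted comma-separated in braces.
pass 0 (initial): D(Z)={3,4,6,7,8,9}
pass 1: W {2,3,6,7}->{6,7}; X {2,3,4,6}->{4}; Z {3,4,6,7,8,9}->{3}
pass 2: W {6,7}->{7}
pass 3: no change
Fixpoint after 3 passes: D(Z) = {3}

Answer: {3}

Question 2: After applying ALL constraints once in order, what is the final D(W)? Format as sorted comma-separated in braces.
Answer: {6,7}

Derivation:
Constraint 1 (X != W) on D(X)={2,3,4,6} D(W)={2,3,6,7}: no change
Constraint 2 (Z + X = W) on D(Z)={3,4,6,7,8,9} D(X)={2,3,4,6} D(W)={2,3,6,7}: Z {3,4,6,7,8,9}->{3,4}; X {2,3,4,6}->{2,3,4}; W {2,3,6,7}->{6,7}
Constraint 3 (Z < X) on D(Z)={3,4} D(X)={2,3,4}: Z {3,4}->{3}; X {2,3,4}->{4}
Constraint 4 (X != W) on D(X)={4} D(W)={6,7}: no change
So after all 4 constraints: D(W) = {6,7}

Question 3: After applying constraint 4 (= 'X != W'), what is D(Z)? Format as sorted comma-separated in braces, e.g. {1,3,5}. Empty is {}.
Constraint 1 (X != W) on D(X)={2,3,4,6} D(W)={2,3,6,7}: no change
Constraint 2 (Z + X = W) on D(Z)={3,4,6,7,8,9} D(X)={2,3,4,6} D(W)={2,3,6,7}: Z {3,4,6,7,8,9}->{3,4}; X {2,3,4,6}->{2,3,4}; W {2,3,6,7}->{6,7}
Constraint 3 (Z < X) on D(Z)={3,4} D(X)={2,3,4}: Z {3,4}->{3}; X {2,3,4}->{4}
Constraint 4 (X != W) on D(X)={4} D(W)={6,7}: no change
So after constraint 4: D(Z) = {3}

Answer: {3}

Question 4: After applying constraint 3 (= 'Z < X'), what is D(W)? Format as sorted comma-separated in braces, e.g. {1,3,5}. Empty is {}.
Answer: {6,7}

Derivation:
Constraint 1 (X != W) on D(X)={2,3,4,6} D(W)={2,3,6,7}: no change
Constraint 2 (Z + X = W) on D(Z)={3,4,6,7,8,9} D(X)={2,3,4,6} D(W)={2,3,6,7}: Z {3,4,6,7,8,9}->{3,4}; X {2,3,4,6}->{2,3,4}; W {2,3,6,7}->{6,7}
Constraint 3 (Z < X) on D(Z)={3,4} D(X)={2,3,4}: Z {3,4}->{3}; X {2,3,4}->{4}
So after constraint 3: D(W) = {6,7}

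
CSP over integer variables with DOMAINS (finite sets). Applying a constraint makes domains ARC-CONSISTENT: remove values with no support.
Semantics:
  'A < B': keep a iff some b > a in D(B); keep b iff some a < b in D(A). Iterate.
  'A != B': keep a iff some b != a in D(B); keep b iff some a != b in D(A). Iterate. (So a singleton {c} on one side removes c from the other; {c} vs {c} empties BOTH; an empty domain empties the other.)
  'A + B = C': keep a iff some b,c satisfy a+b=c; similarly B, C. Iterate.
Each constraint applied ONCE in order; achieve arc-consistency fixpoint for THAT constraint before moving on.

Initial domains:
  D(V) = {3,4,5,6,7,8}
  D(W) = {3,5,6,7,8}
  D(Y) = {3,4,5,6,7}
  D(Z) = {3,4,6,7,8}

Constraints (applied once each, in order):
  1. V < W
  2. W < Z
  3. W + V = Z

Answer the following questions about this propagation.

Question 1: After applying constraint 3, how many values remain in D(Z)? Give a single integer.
Answer: 1

Derivation:
Constraint 1 (V < W) on D(V)={3,4,5,6,7,8} D(W)={3,5,6,7,8}: V {3,4,5,6,7,8}->{3,4,5,6,7}; W {3,5,6,7,8}->{5,6,7,8}
Constraint 2 (W < Z) on D(W)={5,6,7,8} D(Z)={3,4,6,7,8}: W {5,6,7,8}->{5,6,7}; Z {3,4,6,7,8}->{6,7,8}
Constraint 3 (W + V = Z) on D(W)={5,6,7} D(V)={3,4,5,6,7} D(Z)={6,7,8}: W {5,6,7}->{5}; V {3,4,5,6,7}->{3}; Z {6,7,8}->{8}
So after constraint 3: D(Z)={8}, size = 1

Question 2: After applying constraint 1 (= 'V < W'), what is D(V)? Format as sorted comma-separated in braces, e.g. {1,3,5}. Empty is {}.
Constraint 1 (V < W) on D(V)={3,4,5,6,7,8} D(W)={3,5,6,7,8}: V {3,4,5,6,7,8}->{3,4,5,6,7}; W {3,5,6,7,8}->{5,6,7,8}
So after constraint 1: D(V) = {3,4,5,6,7}

Answer: {3,4,5,6,7}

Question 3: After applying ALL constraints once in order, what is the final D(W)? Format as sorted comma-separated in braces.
Answer: {5}

Derivation:
Constraint 1 (V < W) on D(V)={3,4,5,6,7,8} D(W)={3,5,6,7,8}: V {3,4,5,6,7,8}->{3,4,5,6,7}; W {3,5,6,7,8}->{5,6,7,8}
Constraint 2 (W < Z) on D(W)={5,6,7,8} D(Z)={3,4,6,7,8}: W {5,6,7,8}->{5,6,7}; Z {3,4,6,7,8}->{6,7,8}
Constraint 3 (W + V = Z) on D(W)={5,6,7} D(V)={3,4,5,6,7} D(Z)={6,7,8}: W {5,6,7}->{5}; V {3,4,5,6,7}->{3}; Z {6,7,8}->{8}
So after all 3 constraints: D(W) = {5}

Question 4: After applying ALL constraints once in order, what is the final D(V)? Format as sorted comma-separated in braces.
Constraint 1 (V < W) on D(V)={3,4,5,6,7,8} D(W)={3,5,6,7,8}: V {3,4,5,6,7,8}->{3,4,5,6,7}; W {3,5,6,7,8}->{5,6,7,8}
Constraint 2 (W < Z) on D(W)={5,6,7,8} D(Z)={3,4,6,7,8}: W {5,6,7,8}->{5,6,7}; Z {3,4,6,7,8}->{6,7,8}
Constraint 3 (W + V = Z) on D(W)={5,6,7} D(V)={3,4,5,6,7} D(Z)={6,7,8}: W {5,6,7}->{5}; V {3,4,5,6,7}->{3}; Z {6,7,8}->{8}
So after all 3 constraints: D(V) = {3}

Answer: {3}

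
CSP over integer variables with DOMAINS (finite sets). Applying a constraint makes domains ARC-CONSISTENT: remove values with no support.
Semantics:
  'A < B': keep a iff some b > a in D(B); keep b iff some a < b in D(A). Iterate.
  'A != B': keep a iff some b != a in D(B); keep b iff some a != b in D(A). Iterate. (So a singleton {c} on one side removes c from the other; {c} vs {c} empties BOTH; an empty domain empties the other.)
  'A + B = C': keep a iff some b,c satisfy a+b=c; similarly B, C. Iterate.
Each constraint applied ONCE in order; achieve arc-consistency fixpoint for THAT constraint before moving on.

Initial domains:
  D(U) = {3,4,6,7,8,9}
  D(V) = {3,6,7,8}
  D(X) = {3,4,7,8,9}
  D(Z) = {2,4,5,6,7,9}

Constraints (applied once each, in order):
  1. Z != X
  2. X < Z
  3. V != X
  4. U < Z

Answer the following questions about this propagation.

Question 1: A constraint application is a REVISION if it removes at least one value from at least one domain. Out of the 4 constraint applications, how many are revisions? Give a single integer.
Constraint 1 (Z != X) on D(Z)={2,4,5,6,7,9} D(X)={3,4,7,8,9}: no change => not a revision
Constraint 2 (X < Z) on D(X)={3,4,7,8,9} D(Z)={2,4,5,6,7,9}: X {3,4,7,8,9}->{3,4,7,8}; Z {2,4,5,6,7,9}->{4,5,6,7,9} => REVISION
Constraint 3 (V != X) on D(V)={3,6,7,8} D(X)={3,4,7,8}: no change => not a revision
Constraint 4 (U < Z) on D(U)={3,4,6,7,8,9} D(Z)={4,5,6,7,9}: U {3,4,6,7,8,9}->{3,4,6,7,8} => REVISION
Total revisions = 2

Answer: 2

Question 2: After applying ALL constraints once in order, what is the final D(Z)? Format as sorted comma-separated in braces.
Answer: {4,5,6,7,9}

Derivation:
Constraint 1 (Z != X) on D(Z)={2,4,5,6,7,9} D(X)={3,4,7,8,9}: no change
Constraint 2 (X < Z) on D(X)={3,4,7,8,9} D(Z)={2,4,5,6,7,9}: X {3,4,7,8,9}->{3,4,7,8}; Z {2,4,5,6,7,9}->{4,5,6,7,9}
Constraint 3 (V != X) on D(V)={3,6,7,8} D(X)={3,4,7,8}: no change
Constraint 4 (U < Z) on D(U)={3,4,6,7,8,9} D(Z)={4,5,6,7,9}: U {3,4,6,7,8,9}->{3,4,6,7,8}
So after all 4 constraints: D(Z) = {4,5,6,7,9}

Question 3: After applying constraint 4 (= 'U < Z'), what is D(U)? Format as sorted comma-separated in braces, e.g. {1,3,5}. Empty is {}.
Answer: {3,4,6,7,8}

Derivation:
Constraint 1 (Z != X) on D(Z)={2,4,5,6,7,9} D(X)={3,4,7,8,9}: no change
Constraint 2 (X < Z) on D(X)={3,4,7,8,9} D(Z)={2,4,5,6,7,9}: X {3,4,7,8,9}->{3,4,7,8}; Z {2,4,5,6,7,9}->{4,5,6,7,9}
Constraint 3 (V != X) on D(V)={3,6,7,8} D(X)={3,4,7,8}: no change
Constraint 4 (U < Z) on D(U)={3,4,6,7,8,9} D(Z)={4,5,6,7,9}: U {3,4,6,7,8,9}->{3,4,6,7,8}
So after constraint 4: D(U) = {3,4,6,7,8}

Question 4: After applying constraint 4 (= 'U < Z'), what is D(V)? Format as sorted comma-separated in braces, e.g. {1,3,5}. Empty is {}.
Answer: {3,6,7,8}

Derivation:
Constraint 1 (Z != X) on D(Z)={2,4,5,6,7,9} D(X)={3,4,7,8,9}: no change
Constraint 2 (X < Z) on D(X)={3,4,7,8,9} D(Z)={2,4,5,6,7,9}: X {3,4,7,8,9}->{3,4,7,8}; Z {2,4,5,6,7,9}->{4,5,6,7,9}
Constraint 3 (V != X) on D(V)={3,6,7,8} D(X)={3,4,7,8}: no change
Constraint 4 (U < Z) on D(U)={3,4,6,7,8,9} D(Z)={4,5,6,7,9}: U {3,4,6,7,8,9}->{3,4,6,7,8}
So after constraint 4: D(V) = {3,6,7,8}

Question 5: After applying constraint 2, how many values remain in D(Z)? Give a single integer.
Answer: 5

Derivation:
Constraint 1 (Z != X) on D(Z)={2,4,5,6,7,9} D(X)={3,4,7,8,9}: no change
Constraint 2 (X < Z) on D(X)={3,4,7,8,9} D(Z)={2,4,5,6,7,9}: X {3,4,7,8,9}->{3,4,7,8}; Z {2,4,5,6,7,9}->{4,5,6,7,9}
So after constraint 2: D(Z)={4,5,6,7,9}, size = 5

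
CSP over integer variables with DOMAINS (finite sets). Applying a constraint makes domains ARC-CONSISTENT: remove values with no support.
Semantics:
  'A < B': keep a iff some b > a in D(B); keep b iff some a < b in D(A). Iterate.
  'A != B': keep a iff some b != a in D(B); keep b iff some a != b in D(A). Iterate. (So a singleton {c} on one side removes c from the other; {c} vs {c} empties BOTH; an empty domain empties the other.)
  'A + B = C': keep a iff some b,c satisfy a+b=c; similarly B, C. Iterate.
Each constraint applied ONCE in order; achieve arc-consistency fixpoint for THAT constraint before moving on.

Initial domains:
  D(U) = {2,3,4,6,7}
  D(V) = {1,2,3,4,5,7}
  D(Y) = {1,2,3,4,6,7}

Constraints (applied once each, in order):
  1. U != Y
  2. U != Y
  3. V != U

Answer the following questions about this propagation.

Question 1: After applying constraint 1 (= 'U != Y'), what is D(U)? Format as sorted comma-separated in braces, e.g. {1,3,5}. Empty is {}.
Answer: {2,3,4,6,7}

Derivation:
Constraint 1 (U != Y) on D(U)={2,3,4,6,7} D(Y)={1,2,3,4,6,7}: no change
So after constraint 1: D(U) = {2,3,4,6,7}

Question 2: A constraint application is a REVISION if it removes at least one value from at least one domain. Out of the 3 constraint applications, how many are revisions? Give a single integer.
Constraint 1 (U != Y) on D(U)={2,3,4,6,7} D(Y)={1,2,3,4,6,7}: no change => not a revision
Constraint 2 (U != Y) on D(U)={2,3,4,6,7} D(Y)={1,2,3,4,6,7}: no change => not a revision
Constraint 3 (V != U) on D(V)={1,2,3,4,5,7} D(U)={2,3,4,6,7}: no change => not a revision
Total revisions = 0

Answer: 0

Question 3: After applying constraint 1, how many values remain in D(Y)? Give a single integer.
Answer: 6

Derivation:
Constraint 1 (U != Y) on D(U)={2,3,4,6,7} D(Y)={1,2,3,4,6,7}: no change
So after constraint 1: D(Y)={1,2,3,4,6,7}, size = 6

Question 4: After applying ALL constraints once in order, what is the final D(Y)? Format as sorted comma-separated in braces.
Constraint 1 (U != Y) on D(U)={2,3,4,6,7} D(Y)={1,2,3,4,6,7}: no change
Constraint 2 (U != Y) on D(U)={2,3,4,6,7} D(Y)={1,2,3,4,6,7}: no change
Constraint 3 (V != U) on D(V)={1,2,3,4,5,7} D(U)={2,3,4,6,7}: no change
So after all 3 constraints: D(Y) = {1,2,3,4,6,7}

Answer: {1,2,3,4,6,7}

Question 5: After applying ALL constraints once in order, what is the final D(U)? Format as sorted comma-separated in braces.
Answer: {2,3,4,6,7}

Derivation:
Constraint 1 (U != Y) on D(U)={2,3,4,6,7} D(Y)={1,2,3,4,6,7}: no change
Constraint 2 (U != Y) on D(U)={2,3,4,6,7} D(Y)={1,2,3,4,6,7}: no change
Constraint 3 (V != U) on D(V)={1,2,3,4,5,7} D(U)={2,3,4,6,7}: no change
So after all 3 constraints: D(U) = {2,3,4,6,7}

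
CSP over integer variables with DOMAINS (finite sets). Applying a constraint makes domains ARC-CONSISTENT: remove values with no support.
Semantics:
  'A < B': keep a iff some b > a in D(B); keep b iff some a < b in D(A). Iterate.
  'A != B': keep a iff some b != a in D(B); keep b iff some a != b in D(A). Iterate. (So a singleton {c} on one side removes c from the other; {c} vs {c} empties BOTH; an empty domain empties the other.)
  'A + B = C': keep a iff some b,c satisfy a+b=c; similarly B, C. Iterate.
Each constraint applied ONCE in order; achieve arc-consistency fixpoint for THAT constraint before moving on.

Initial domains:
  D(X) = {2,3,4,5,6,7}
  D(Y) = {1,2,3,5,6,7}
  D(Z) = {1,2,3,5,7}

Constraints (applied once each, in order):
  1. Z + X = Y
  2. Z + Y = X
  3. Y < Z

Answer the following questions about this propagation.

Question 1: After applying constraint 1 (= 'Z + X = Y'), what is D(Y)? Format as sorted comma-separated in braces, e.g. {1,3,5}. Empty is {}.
Constraint 1 (Z + X = Y) on D(Z)={1,2,3,5,7} D(X)={2,3,4,5,6,7} D(Y)={1,2,3,5,6,7}: Z {1,2,3,5,7}->{1,2,3,5}; X {2,3,4,5,6,7}->{2,3,4,5,6}; Y {1,2,3,5,6,7}->{3,5,6,7}
So after constraint 1: D(Y) = {3,5,6,7}

Answer: {3,5,6,7}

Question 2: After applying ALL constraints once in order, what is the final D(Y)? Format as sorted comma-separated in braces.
Answer: {}

Derivation:
Constraint 1 (Z + X = Y) on D(Z)={1,2,3,5,7} D(X)={2,3,4,5,6,7} D(Y)={1,2,3,5,6,7}: Z {1,2,3,5,7}->{1,2,3,5}; X {2,3,4,5,6,7}->{2,3,4,5,6}; Y {1,2,3,5,6,7}->{3,5,6,7}
Constraint 2 (Z + Y = X) on D(Z)={1,2,3,5} D(Y)={3,5,6,7} D(X)={2,3,4,5,6}: Z {1,2,3,5}->{1,2,3}; Y {3,5,6,7}->{3,5}; X {2,3,4,5,6}->{4,5,6}
Constraint 3 (Y < Z) on D(Y)={3,5} D(Z)={1,2,3}: Y {3,5}->{}; Z {1,2,3}->{}
So after all 3 constraints: D(Y) = {}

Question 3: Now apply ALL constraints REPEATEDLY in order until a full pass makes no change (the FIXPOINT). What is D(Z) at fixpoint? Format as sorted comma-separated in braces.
Answer: {}

Derivation:
pass 0 (initial): D(Z)={1,2,3,5,7}
pass 1: X {2,3,4,5,6,7}->{4,5,6}; Y {1,2,3,5,6,7}->{}; Z {1,2,3,5,7}->{}
pass 2: X {4,5,6}->{}
pass 3: no change
Fixpoint after 3 passes: D(Z) = {}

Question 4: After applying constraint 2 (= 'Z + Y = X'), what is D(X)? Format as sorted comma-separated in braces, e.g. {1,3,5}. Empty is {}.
Constraint 1 (Z + X = Y) on D(Z)={1,2,3,5,7} D(X)={2,3,4,5,6,7} D(Y)={1,2,3,5,6,7}: Z {1,2,3,5,7}->{1,2,3,5}; X {2,3,4,5,6,7}->{2,3,4,5,6}; Y {1,2,3,5,6,7}->{3,5,6,7}
Constraint 2 (Z + Y = X) on D(Z)={1,2,3,5} D(Y)={3,5,6,7} D(X)={2,3,4,5,6}: Z {1,2,3,5}->{1,2,3}; Y {3,5,6,7}->{3,5}; X {2,3,4,5,6}->{4,5,6}
So after constraint 2: D(X) = {4,5,6}

Answer: {4,5,6}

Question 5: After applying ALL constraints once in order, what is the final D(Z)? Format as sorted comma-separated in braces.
Answer: {}

Derivation:
Constraint 1 (Z + X = Y) on D(Z)={1,2,3,5,7} D(X)={2,3,4,5,6,7} D(Y)={1,2,3,5,6,7}: Z {1,2,3,5,7}->{1,2,3,5}; X {2,3,4,5,6,7}->{2,3,4,5,6}; Y {1,2,3,5,6,7}->{3,5,6,7}
Constraint 2 (Z + Y = X) on D(Z)={1,2,3,5} D(Y)={3,5,6,7} D(X)={2,3,4,5,6}: Z {1,2,3,5}->{1,2,3}; Y {3,5,6,7}->{3,5}; X {2,3,4,5,6}->{4,5,6}
Constraint 3 (Y < Z) on D(Y)={3,5} D(Z)={1,2,3}: Y {3,5}->{}; Z {1,2,3}->{}
So after all 3 constraints: D(Z) = {}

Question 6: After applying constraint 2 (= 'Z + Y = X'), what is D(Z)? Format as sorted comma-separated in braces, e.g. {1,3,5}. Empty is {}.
Answer: {1,2,3}

Derivation:
Constraint 1 (Z + X = Y) on D(Z)={1,2,3,5,7} D(X)={2,3,4,5,6,7} D(Y)={1,2,3,5,6,7}: Z {1,2,3,5,7}->{1,2,3,5}; X {2,3,4,5,6,7}->{2,3,4,5,6}; Y {1,2,3,5,6,7}->{3,5,6,7}
Constraint 2 (Z + Y = X) on D(Z)={1,2,3,5} D(Y)={3,5,6,7} D(X)={2,3,4,5,6}: Z {1,2,3,5}->{1,2,3}; Y {3,5,6,7}->{3,5}; X {2,3,4,5,6}->{4,5,6}
So after constraint 2: D(Z) = {1,2,3}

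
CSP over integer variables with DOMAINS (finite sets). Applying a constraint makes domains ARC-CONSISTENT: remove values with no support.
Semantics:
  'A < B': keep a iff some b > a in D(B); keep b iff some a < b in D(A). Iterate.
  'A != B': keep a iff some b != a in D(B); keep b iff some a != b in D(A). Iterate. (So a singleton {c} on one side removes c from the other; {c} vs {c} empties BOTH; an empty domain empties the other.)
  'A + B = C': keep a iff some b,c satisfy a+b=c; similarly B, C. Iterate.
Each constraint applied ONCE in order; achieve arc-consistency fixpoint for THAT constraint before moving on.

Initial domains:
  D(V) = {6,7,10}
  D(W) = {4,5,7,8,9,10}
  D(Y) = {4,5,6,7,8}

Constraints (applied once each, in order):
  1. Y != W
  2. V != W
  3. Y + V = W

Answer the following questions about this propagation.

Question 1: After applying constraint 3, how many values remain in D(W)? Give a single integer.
Constraint 1 (Y != W) on D(Y)={4,5,6,7,8} D(W)={4,5,7,8,9,10}: no change
Constraint 2 (V != W) on D(V)={6,7,10} D(W)={4,5,7,8,9,10}: no change
Constraint 3 (Y + V = W) on D(Y)={4,5,6,7,8} D(V)={6,7,10} D(W)={4,5,7,8,9,10}: Y {4,5,6,7,8}->{4}; V {6,7,10}->{6}; W {4,5,7,8,9,10}->{10}
So after constraint 3: D(W)={10}, size = 1

Answer: 1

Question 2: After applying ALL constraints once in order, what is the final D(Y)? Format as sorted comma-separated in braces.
Constraint 1 (Y != W) on D(Y)={4,5,6,7,8} D(W)={4,5,7,8,9,10}: no change
Constraint 2 (V != W) on D(V)={6,7,10} D(W)={4,5,7,8,9,10}: no change
Constraint 3 (Y + V = W) on D(Y)={4,5,6,7,8} D(V)={6,7,10} D(W)={4,5,7,8,9,10}: Y {4,5,6,7,8}->{4}; V {6,7,10}->{6}; W {4,5,7,8,9,10}->{10}
So after all 3 constraints: D(Y) = {4}

Answer: {4}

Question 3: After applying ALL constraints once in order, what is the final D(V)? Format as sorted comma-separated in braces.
Constraint 1 (Y != W) on D(Y)={4,5,6,7,8} D(W)={4,5,7,8,9,10}: no change
Constraint 2 (V != W) on D(V)={6,7,10} D(W)={4,5,7,8,9,10}: no change
Constraint 3 (Y + V = W) on D(Y)={4,5,6,7,8} D(V)={6,7,10} D(W)={4,5,7,8,9,10}: Y {4,5,6,7,8}->{4}; V {6,7,10}->{6}; W {4,5,7,8,9,10}->{10}
So after all 3 constraints: D(V) = {6}

Answer: {6}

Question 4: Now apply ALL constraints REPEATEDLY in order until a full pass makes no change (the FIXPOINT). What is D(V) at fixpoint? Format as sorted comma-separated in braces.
pass 0 (initial): D(V)={6,7,10}
pass 1: V {6,7,10}->{6}; W {4,5,7,8,9,10}->{10}; Y {4,5,6,7,8}->{4}
pass 2: no change
Fixpoint after 2 passes: D(V) = {6}

Answer: {6}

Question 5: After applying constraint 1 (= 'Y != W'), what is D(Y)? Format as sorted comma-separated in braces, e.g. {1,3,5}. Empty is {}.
Constraint 1 (Y != W) on D(Y)={4,5,6,7,8} D(W)={4,5,7,8,9,10}: no change
So after constraint 1: D(Y) = {4,5,6,7,8}

Answer: {4,5,6,7,8}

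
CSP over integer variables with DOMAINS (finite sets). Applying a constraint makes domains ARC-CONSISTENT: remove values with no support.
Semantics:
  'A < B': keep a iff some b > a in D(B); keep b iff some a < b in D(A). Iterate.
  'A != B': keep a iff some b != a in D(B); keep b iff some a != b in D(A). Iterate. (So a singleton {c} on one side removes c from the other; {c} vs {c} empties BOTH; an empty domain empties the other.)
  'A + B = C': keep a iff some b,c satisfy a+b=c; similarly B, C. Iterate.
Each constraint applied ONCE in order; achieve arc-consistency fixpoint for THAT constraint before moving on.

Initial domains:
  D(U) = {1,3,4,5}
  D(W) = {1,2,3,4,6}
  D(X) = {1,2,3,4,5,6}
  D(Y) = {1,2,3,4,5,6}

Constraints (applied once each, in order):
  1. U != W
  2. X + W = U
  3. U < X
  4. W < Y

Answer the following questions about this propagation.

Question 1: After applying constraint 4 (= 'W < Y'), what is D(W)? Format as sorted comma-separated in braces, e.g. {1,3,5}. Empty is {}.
Constraint 1 (U != W) on D(U)={1,3,4,5} D(W)={1,2,3,4,6}: no change
Constraint 2 (X + W = U) on D(X)={1,2,3,4,5,6} D(W)={1,2,3,4,6} D(U)={1,3,4,5}: X {1,2,3,4,5,6}->{1,2,3,4}; W {1,2,3,4,6}->{1,2,3,4}; U {1,3,4,5}->{3,4,5}
Constraint 3 (U < X) on D(U)={3,4,5} D(X)={1,2,3,4}: U {3,4,5}->{3}; X {1,2,3,4}->{4}
Constraint 4 (W < Y) on D(W)={1,2,3,4} D(Y)={1,2,3,4,5,6}: Y {1,2,3,4,5,6}->{2,3,4,5,6}
So after constraint 4: D(W) = {1,2,3,4}

Answer: {1,2,3,4}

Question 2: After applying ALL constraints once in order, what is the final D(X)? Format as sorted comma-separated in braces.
Constraint 1 (U != W) on D(U)={1,3,4,5} D(W)={1,2,3,4,6}: no change
Constraint 2 (X + W = U) on D(X)={1,2,3,4,5,6} D(W)={1,2,3,4,6} D(U)={1,3,4,5}: X {1,2,3,4,5,6}->{1,2,3,4}; W {1,2,3,4,6}->{1,2,3,4}; U {1,3,4,5}->{3,4,5}
Constraint 3 (U < X) on D(U)={3,4,5} D(X)={1,2,3,4}: U {3,4,5}->{3}; X {1,2,3,4}->{4}
Constraint 4 (W < Y) on D(W)={1,2,3,4} D(Y)={1,2,3,4,5,6}: Y {1,2,3,4,5,6}->{2,3,4,5,6}
So after all 4 constraints: D(X) = {4}

Answer: {4}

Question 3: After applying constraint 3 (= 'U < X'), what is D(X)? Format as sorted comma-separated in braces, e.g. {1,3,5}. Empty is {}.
Answer: {4}

Derivation:
Constraint 1 (U != W) on D(U)={1,3,4,5} D(W)={1,2,3,4,6}: no change
Constraint 2 (X + W = U) on D(X)={1,2,3,4,5,6} D(W)={1,2,3,4,6} D(U)={1,3,4,5}: X {1,2,3,4,5,6}->{1,2,3,4}; W {1,2,3,4,6}->{1,2,3,4}; U {1,3,4,5}->{3,4,5}
Constraint 3 (U < X) on D(U)={3,4,5} D(X)={1,2,3,4}: U {3,4,5}->{3}; X {1,2,3,4}->{4}
So after constraint 3: D(X) = {4}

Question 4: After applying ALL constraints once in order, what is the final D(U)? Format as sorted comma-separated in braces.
Answer: {3}

Derivation:
Constraint 1 (U != W) on D(U)={1,3,4,5} D(W)={1,2,3,4,6}: no change
Constraint 2 (X + W = U) on D(X)={1,2,3,4,5,6} D(W)={1,2,3,4,6} D(U)={1,3,4,5}: X {1,2,3,4,5,6}->{1,2,3,4}; W {1,2,3,4,6}->{1,2,3,4}; U {1,3,4,5}->{3,4,5}
Constraint 3 (U < X) on D(U)={3,4,5} D(X)={1,2,3,4}: U {3,4,5}->{3}; X {1,2,3,4}->{4}
Constraint 4 (W < Y) on D(W)={1,2,3,4} D(Y)={1,2,3,4,5,6}: Y {1,2,3,4,5,6}->{2,3,4,5,6}
So after all 4 constraints: D(U) = {3}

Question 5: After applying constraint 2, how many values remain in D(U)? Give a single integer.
Constraint 1 (U != W) on D(U)={1,3,4,5} D(W)={1,2,3,4,6}: no change
Constraint 2 (X + W = U) on D(X)={1,2,3,4,5,6} D(W)={1,2,3,4,6} D(U)={1,3,4,5}: X {1,2,3,4,5,6}->{1,2,3,4}; W {1,2,3,4,6}->{1,2,3,4}; U {1,3,4,5}->{3,4,5}
So after constraint 2: D(U)={3,4,5}, size = 3

Answer: 3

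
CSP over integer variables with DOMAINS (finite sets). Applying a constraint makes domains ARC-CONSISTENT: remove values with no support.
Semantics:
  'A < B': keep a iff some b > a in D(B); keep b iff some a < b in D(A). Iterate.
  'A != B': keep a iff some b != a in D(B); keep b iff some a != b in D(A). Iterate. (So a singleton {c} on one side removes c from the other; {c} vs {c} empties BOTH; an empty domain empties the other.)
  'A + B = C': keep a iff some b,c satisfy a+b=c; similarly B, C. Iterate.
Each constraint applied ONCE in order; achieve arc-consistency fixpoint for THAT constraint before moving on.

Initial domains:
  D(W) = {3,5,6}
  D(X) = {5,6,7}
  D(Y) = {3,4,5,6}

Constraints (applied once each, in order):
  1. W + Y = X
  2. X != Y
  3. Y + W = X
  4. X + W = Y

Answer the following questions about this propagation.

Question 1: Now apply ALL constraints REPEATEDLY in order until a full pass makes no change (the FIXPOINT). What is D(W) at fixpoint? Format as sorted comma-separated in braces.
pass 0 (initial): D(W)={3,5,6}
pass 1: W {3,5,6}->{}; X {5,6,7}->{}; Y {3,4,5,6}->{}
pass 2: no change
Fixpoint after 2 passes: D(W) = {}

Answer: {}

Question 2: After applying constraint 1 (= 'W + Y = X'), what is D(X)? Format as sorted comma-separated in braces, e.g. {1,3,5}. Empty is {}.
Constraint 1 (W + Y = X) on D(W)={3,5,6} D(Y)={3,4,5,6} D(X)={5,6,7}: W {3,5,6}->{3}; Y {3,4,5,6}->{3,4}; X {5,6,7}->{6,7}
So after constraint 1: D(X) = {6,7}

Answer: {6,7}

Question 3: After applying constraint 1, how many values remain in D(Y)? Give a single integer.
Answer: 2

Derivation:
Constraint 1 (W + Y = X) on D(W)={3,5,6} D(Y)={3,4,5,6} D(X)={5,6,7}: W {3,5,6}->{3}; Y {3,4,5,6}->{3,4}; X {5,6,7}->{6,7}
So after constraint 1: D(Y)={3,4}, size = 2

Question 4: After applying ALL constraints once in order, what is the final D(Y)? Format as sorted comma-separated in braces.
Answer: {}

Derivation:
Constraint 1 (W + Y = X) on D(W)={3,5,6} D(Y)={3,4,5,6} D(X)={5,6,7}: W {3,5,6}->{3}; Y {3,4,5,6}->{3,4}; X {5,6,7}->{6,7}
Constraint 2 (X != Y) on D(X)={6,7} D(Y)={3,4}: no change
Constraint 3 (Y + W = X) on D(Y)={3,4} D(W)={3} D(X)={6,7}: no change
Constraint 4 (X + W = Y) on D(X)={6,7} D(W)={3} D(Y)={3,4}: X {6,7}->{}; W {3}->{}; Y {3,4}->{}
So after all 4 constraints: D(Y) = {}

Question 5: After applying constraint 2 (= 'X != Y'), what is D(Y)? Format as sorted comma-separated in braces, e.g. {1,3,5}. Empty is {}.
Constraint 1 (W + Y = X) on D(W)={3,5,6} D(Y)={3,4,5,6} D(X)={5,6,7}: W {3,5,6}->{3}; Y {3,4,5,6}->{3,4}; X {5,6,7}->{6,7}
Constraint 2 (X != Y) on D(X)={6,7} D(Y)={3,4}: no change
So after constraint 2: D(Y) = {3,4}

Answer: {3,4}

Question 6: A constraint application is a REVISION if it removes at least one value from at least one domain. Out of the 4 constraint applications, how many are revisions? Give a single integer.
Constraint 1 (W + Y = X) on D(W)={3,5,6} D(Y)={3,4,5,6} D(X)={5,6,7}: W {3,5,6}->{3}; Y {3,4,5,6}->{3,4}; X {5,6,7}->{6,7} => REVISION
Constraint 2 (X != Y) on D(X)={6,7} D(Y)={3,4}: no change => not a revision
Constraint 3 (Y + W = X) on D(Y)={3,4} D(W)={3} D(X)={6,7}: no change => not a revision
Constraint 4 (X + W = Y) on D(X)={6,7} D(W)={3} D(Y)={3,4}: X {6,7}->{}; W {3}->{}; Y {3,4}->{} => REVISION
Total revisions = 2

Answer: 2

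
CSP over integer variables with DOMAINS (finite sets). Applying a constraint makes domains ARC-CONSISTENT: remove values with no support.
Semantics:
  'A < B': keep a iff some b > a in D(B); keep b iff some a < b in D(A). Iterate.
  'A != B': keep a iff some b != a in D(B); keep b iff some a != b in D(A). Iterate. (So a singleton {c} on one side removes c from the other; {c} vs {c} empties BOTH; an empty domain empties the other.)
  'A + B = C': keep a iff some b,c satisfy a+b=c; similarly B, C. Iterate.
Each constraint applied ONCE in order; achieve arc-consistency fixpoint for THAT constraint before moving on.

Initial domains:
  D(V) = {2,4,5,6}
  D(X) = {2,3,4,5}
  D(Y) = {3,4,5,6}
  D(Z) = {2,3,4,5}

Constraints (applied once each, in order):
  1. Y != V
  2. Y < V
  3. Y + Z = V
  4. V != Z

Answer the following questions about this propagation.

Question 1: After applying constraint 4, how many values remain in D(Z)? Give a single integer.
Answer: 2

Derivation:
Constraint 1 (Y != V) on D(Y)={3,4,5,6} D(V)={2,4,5,6}: no change
Constraint 2 (Y < V) on D(Y)={3,4,5,6} D(V)={2,4,5,6}: Y {3,4,5,6}->{3,4,5}; V {2,4,5,6}->{4,5,6}
Constraint 3 (Y + Z = V) on D(Y)={3,4,5} D(Z)={2,3,4,5} D(V)={4,5,6}: Y {3,4,5}->{3,4}; Z {2,3,4,5}->{2,3}; V {4,5,6}->{5,6}
Constraint 4 (V != Z) on D(V)={5,6} D(Z)={2,3}: no change
So after constraint 4: D(Z)={2,3}, size = 2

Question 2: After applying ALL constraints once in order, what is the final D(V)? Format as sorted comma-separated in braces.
Answer: {5,6}

Derivation:
Constraint 1 (Y != V) on D(Y)={3,4,5,6} D(V)={2,4,5,6}: no change
Constraint 2 (Y < V) on D(Y)={3,4,5,6} D(V)={2,4,5,6}: Y {3,4,5,6}->{3,4,5}; V {2,4,5,6}->{4,5,6}
Constraint 3 (Y + Z = V) on D(Y)={3,4,5} D(Z)={2,3,4,5} D(V)={4,5,6}: Y {3,4,5}->{3,4}; Z {2,3,4,5}->{2,3}; V {4,5,6}->{5,6}
Constraint 4 (V != Z) on D(V)={5,6} D(Z)={2,3}: no change
So after all 4 constraints: D(V) = {5,6}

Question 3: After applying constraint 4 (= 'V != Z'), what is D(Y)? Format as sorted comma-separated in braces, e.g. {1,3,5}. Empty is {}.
Constraint 1 (Y != V) on D(Y)={3,4,5,6} D(V)={2,4,5,6}: no change
Constraint 2 (Y < V) on D(Y)={3,4,5,6} D(V)={2,4,5,6}: Y {3,4,5,6}->{3,4,5}; V {2,4,5,6}->{4,5,6}
Constraint 3 (Y + Z = V) on D(Y)={3,4,5} D(Z)={2,3,4,5} D(V)={4,5,6}: Y {3,4,5}->{3,4}; Z {2,3,4,5}->{2,3}; V {4,5,6}->{5,6}
Constraint 4 (V != Z) on D(V)={5,6} D(Z)={2,3}: no change
So after constraint 4: D(Y) = {3,4}

Answer: {3,4}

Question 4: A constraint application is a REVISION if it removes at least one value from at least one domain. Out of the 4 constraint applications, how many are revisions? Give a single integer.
Answer: 2

Derivation:
Constraint 1 (Y != V) on D(Y)={3,4,5,6} D(V)={2,4,5,6}: no change => not a revision
Constraint 2 (Y < V) on D(Y)={3,4,5,6} D(V)={2,4,5,6}: Y {3,4,5,6}->{3,4,5}; V {2,4,5,6}->{4,5,6} => REVISION
Constraint 3 (Y + Z = V) on D(Y)={3,4,5} D(Z)={2,3,4,5} D(V)={4,5,6}: Y {3,4,5}->{3,4}; Z {2,3,4,5}->{2,3}; V {4,5,6}->{5,6} => REVISION
Constraint 4 (V != Z) on D(V)={5,6} D(Z)={2,3}: no change => not a revision
Total revisions = 2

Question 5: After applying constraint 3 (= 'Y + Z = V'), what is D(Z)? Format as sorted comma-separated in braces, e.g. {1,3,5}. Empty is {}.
Answer: {2,3}

Derivation:
Constraint 1 (Y != V) on D(Y)={3,4,5,6} D(V)={2,4,5,6}: no change
Constraint 2 (Y < V) on D(Y)={3,4,5,6} D(V)={2,4,5,6}: Y {3,4,5,6}->{3,4,5}; V {2,4,5,6}->{4,5,6}
Constraint 3 (Y + Z = V) on D(Y)={3,4,5} D(Z)={2,3,4,5} D(V)={4,5,6}: Y {3,4,5}->{3,4}; Z {2,3,4,5}->{2,3}; V {4,5,6}->{5,6}
So after constraint 3: D(Z) = {2,3}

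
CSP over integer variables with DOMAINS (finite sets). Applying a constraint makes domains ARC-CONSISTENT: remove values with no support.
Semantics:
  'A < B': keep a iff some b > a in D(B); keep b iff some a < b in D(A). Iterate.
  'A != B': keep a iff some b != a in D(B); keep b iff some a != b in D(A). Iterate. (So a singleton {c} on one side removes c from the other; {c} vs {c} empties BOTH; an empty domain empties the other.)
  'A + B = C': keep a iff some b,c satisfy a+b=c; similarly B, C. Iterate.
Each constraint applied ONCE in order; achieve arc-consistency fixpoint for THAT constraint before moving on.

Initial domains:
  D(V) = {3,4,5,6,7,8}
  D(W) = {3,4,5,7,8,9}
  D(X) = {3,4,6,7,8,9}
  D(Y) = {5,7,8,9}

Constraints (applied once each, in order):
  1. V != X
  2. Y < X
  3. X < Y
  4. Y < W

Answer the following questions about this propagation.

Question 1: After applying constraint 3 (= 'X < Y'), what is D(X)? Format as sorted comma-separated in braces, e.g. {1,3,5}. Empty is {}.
Answer: {6,7}

Derivation:
Constraint 1 (V != X) on D(V)={3,4,5,6,7,8} D(X)={3,4,6,7,8,9}: no change
Constraint 2 (Y < X) on D(Y)={5,7,8,9} D(X)={3,4,6,7,8,9}: Y {5,7,8,9}->{5,7,8}; X {3,4,6,7,8,9}->{6,7,8,9}
Constraint 3 (X < Y) on D(X)={6,7,8,9} D(Y)={5,7,8}: X {6,7,8,9}->{6,7}; Y {5,7,8}->{7,8}
So after constraint 3: D(X) = {6,7}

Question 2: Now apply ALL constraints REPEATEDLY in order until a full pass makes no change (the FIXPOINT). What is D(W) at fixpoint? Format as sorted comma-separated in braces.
pass 0 (initial): D(W)={3,4,5,7,8,9}
pass 1: W {3,4,5,7,8,9}->{8,9}; X {3,4,6,7,8,9}->{6,7}; Y {5,7,8,9}->{7,8}
pass 2: W {8,9}->{}; X {6,7}->{}; Y {7,8}->{}
pass 3: V {3,4,5,6,7,8}->{}
pass 4: no change
Fixpoint after 4 passes: D(W) = {}

Answer: {}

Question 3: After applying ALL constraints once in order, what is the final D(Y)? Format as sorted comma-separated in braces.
Constraint 1 (V != X) on D(V)={3,4,5,6,7,8} D(X)={3,4,6,7,8,9}: no change
Constraint 2 (Y < X) on D(Y)={5,7,8,9} D(X)={3,4,6,7,8,9}: Y {5,7,8,9}->{5,7,8}; X {3,4,6,7,8,9}->{6,7,8,9}
Constraint 3 (X < Y) on D(X)={6,7,8,9} D(Y)={5,7,8}: X {6,7,8,9}->{6,7}; Y {5,7,8}->{7,8}
Constraint 4 (Y < W) on D(Y)={7,8} D(W)={3,4,5,7,8,9}: W {3,4,5,7,8,9}->{8,9}
So after all 4 constraints: D(Y) = {7,8}

Answer: {7,8}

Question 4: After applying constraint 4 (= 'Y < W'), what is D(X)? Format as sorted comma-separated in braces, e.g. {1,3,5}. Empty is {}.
Answer: {6,7}

Derivation:
Constraint 1 (V != X) on D(V)={3,4,5,6,7,8} D(X)={3,4,6,7,8,9}: no change
Constraint 2 (Y < X) on D(Y)={5,7,8,9} D(X)={3,4,6,7,8,9}: Y {5,7,8,9}->{5,7,8}; X {3,4,6,7,8,9}->{6,7,8,9}
Constraint 3 (X < Y) on D(X)={6,7,8,9} D(Y)={5,7,8}: X {6,7,8,9}->{6,7}; Y {5,7,8}->{7,8}
Constraint 4 (Y < W) on D(Y)={7,8} D(W)={3,4,5,7,8,9}: W {3,4,5,7,8,9}->{8,9}
So after constraint 4: D(X) = {6,7}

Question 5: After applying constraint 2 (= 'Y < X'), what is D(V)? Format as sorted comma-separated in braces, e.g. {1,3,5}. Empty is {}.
Constraint 1 (V != X) on D(V)={3,4,5,6,7,8} D(X)={3,4,6,7,8,9}: no change
Constraint 2 (Y < X) on D(Y)={5,7,8,9} D(X)={3,4,6,7,8,9}: Y {5,7,8,9}->{5,7,8}; X {3,4,6,7,8,9}->{6,7,8,9}
So after constraint 2: D(V) = {3,4,5,6,7,8}

Answer: {3,4,5,6,7,8}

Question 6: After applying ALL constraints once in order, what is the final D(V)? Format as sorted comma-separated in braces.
Constraint 1 (V != X) on D(V)={3,4,5,6,7,8} D(X)={3,4,6,7,8,9}: no change
Constraint 2 (Y < X) on D(Y)={5,7,8,9} D(X)={3,4,6,7,8,9}: Y {5,7,8,9}->{5,7,8}; X {3,4,6,7,8,9}->{6,7,8,9}
Constraint 3 (X < Y) on D(X)={6,7,8,9} D(Y)={5,7,8}: X {6,7,8,9}->{6,7}; Y {5,7,8}->{7,8}
Constraint 4 (Y < W) on D(Y)={7,8} D(W)={3,4,5,7,8,9}: W {3,4,5,7,8,9}->{8,9}
So after all 4 constraints: D(V) = {3,4,5,6,7,8}

Answer: {3,4,5,6,7,8}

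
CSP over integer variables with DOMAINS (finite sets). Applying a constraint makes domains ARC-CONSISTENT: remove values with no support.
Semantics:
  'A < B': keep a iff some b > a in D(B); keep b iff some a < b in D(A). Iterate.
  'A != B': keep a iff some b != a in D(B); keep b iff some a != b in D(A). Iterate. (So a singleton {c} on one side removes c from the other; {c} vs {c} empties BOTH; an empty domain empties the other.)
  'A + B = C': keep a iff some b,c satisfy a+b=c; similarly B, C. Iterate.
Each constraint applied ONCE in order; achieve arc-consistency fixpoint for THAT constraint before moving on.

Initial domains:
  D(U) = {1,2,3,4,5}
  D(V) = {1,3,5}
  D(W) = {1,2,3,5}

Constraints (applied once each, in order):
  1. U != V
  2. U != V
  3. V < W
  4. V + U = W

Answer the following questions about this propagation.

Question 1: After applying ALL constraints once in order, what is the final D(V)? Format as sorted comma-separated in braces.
Answer: {1,3}

Derivation:
Constraint 1 (U != V) on D(U)={1,2,3,4,5} D(V)={1,3,5}: no change
Constraint 2 (U != V) on D(U)={1,2,3,4,5} D(V)={1,3,5}: no change
Constraint 3 (V < W) on D(V)={1,3,5} D(W)={1,2,3,5}: V {1,3,5}->{1,3}; W {1,2,3,5}->{2,3,5}
Constraint 4 (V + U = W) on D(V)={1,3} D(U)={1,2,3,4,5} D(W)={2,3,5}: U {1,2,3,4,5}->{1,2,4}
So after all 4 constraints: D(V) = {1,3}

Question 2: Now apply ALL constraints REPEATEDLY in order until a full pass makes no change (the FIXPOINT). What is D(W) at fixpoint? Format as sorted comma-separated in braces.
Answer: {2,3,5}

Derivation:
pass 0 (initial): D(W)={1,2,3,5}
pass 1: U {1,2,3,4,5}->{1,2,4}; V {1,3,5}->{1,3}; W {1,2,3,5}->{2,3,5}
pass 2: no change
Fixpoint after 2 passes: D(W) = {2,3,5}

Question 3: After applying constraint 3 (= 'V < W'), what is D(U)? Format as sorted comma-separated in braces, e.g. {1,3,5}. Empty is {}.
Constraint 1 (U != V) on D(U)={1,2,3,4,5} D(V)={1,3,5}: no change
Constraint 2 (U != V) on D(U)={1,2,3,4,5} D(V)={1,3,5}: no change
Constraint 3 (V < W) on D(V)={1,3,5} D(W)={1,2,3,5}: V {1,3,5}->{1,3}; W {1,2,3,5}->{2,3,5}
So after constraint 3: D(U) = {1,2,3,4,5}

Answer: {1,2,3,4,5}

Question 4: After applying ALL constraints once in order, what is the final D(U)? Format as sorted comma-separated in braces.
Constraint 1 (U != V) on D(U)={1,2,3,4,5} D(V)={1,3,5}: no change
Constraint 2 (U != V) on D(U)={1,2,3,4,5} D(V)={1,3,5}: no change
Constraint 3 (V < W) on D(V)={1,3,5} D(W)={1,2,3,5}: V {1,3,5}->{1,3}; W {1,2,3,5}->{2,3,5}
Constraint 4 (V + U = W) on D(V)={1,3} D(U)={1,2,3,4,5} D(W)={2,3,5}: U {1,2,3,4,5}->{1,2,4}
So after all 4 constraints: D(U) = {1,2,4}

Answer: {1,2,4}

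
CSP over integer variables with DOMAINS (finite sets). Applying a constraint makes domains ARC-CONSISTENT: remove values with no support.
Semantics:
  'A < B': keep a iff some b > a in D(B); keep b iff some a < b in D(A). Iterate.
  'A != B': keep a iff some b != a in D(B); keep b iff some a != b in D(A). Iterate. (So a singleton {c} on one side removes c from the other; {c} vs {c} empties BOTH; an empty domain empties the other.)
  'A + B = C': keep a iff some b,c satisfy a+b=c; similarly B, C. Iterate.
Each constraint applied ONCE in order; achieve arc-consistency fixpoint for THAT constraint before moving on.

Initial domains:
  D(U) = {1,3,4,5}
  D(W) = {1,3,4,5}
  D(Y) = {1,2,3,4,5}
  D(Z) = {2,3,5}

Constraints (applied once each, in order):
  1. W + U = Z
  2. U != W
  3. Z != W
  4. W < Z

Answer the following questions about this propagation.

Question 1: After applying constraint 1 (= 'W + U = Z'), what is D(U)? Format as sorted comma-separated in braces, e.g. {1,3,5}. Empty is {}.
Constraint 1 (W + U = Z) on D(W)={1,3,4,5} D(U)={1,3,4,5} D(Z)={2,3,5}: W {1,3,4,5}->{1,4}; U {1,3,4,5}->{1,4}; Z {2,3,5}->{2,5}
So after constraint 1: D(U) = {1,4}

Answer: {1,4}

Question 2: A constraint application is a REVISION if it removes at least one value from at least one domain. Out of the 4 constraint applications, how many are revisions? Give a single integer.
Constraint 1 (W + U = Z) on D(W)={1,3,4,5} D(U)={1,3,4,5} D(Z)={2,3,5}: W {1,3,4,5}->{1,4}; U {1,3,4,5}->{1,4}; Z {2,3,5}->{2,5} => REVISION
Constraint 2 (U != W) on D(U)={1,4} D(W)={1,4}: no change => not a revision
Constraint 3 (Z != W) on D(Z)={2,5} D(W)={1,4}: no change => not a revision
Constraint 4 (W < Z) on D(W)={1,4} D(Z)={2,5}: no change => not a revision
Total revisions = 1

Answer: 1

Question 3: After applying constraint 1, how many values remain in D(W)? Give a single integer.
Answer: 2

Derivation:
Constraint 1 (W + U = Z) on D(W)={1,3,4,5} D(U)={1,3,4,5} D(Z)={2,3,5}: W {1,3,4,5}->{1,4}; U {1,3,4,5}->{1,4}; Z {2,3,5}->{2,5}
So after constraint 1: D(W)={1,4}, size = 2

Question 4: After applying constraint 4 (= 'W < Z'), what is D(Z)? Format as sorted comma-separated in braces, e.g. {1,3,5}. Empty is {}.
Constraint 1 (W + U = Z) on D(W)={1,3,4,5} D(U)={1,3,4,5} D(Z)={2,3,5}: W {1,3,4,5}->{1,4}; U {1,3,4,5}->{1,4}; Z {2,3,5}->{2,5}
Constraint 2 (U != W) on D(U)={1,4} D(W)={1,4}: no change
Constraint 3 (Z != W) on D(Z)={2,5} D(W)={1,4}: no change
Constraint 4 (W < Z) on D(W)={1,4} D(Z)={2,5}: no change
So after constraint 4: D(Z) = {2,5}

Answer: {2,5}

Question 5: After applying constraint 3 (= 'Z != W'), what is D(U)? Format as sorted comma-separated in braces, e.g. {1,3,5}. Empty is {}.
Answer: {1,4}

Derivation:
Constraint 1 (W + U = Z) on D(W)={1,3,4,5} D(U)={1,3,4,5} D(Z)={2,3,5}: W {1,3,4,5}->{1,4}; U {1,3,4,5}->{1,4}; Z {2,3,5}->{2,5}
Constraint 2 (U != W) on D(U)={1,4} D(W)={1,4}: no change
Constraint 3 (Z != W) on D(Z)={2,5} D(W)={1,4}: no change
So after constraint 3: D(U) = {1,4}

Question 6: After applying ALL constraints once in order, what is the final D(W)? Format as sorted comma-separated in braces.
Answer: {1,4}

Derivation:
Constraint 1 (W + U = Z) on D(W)={1,3,4,5} D(U)={1,3,4,5} D(Z)={2,3,5}: W {1,3,4,5}->{1,4}; U {1,3,4,5}->{1,4}; Z {2,3,5}->{2,5}
Constraint 2 (U != W) on D(U)={1,4} D(W)={1,4}: no change
Constraint 3 (Z != W) on D(Z)={2,5} D(W)={1,4}: no change
Constraint 4 (W < Z) on D(W)={1,4} D(Z)={2,5}: no change
So after all 4 constraints: D(W) = {1,4}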